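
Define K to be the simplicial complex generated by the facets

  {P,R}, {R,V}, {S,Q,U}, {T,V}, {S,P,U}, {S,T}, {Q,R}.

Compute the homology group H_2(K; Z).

H_2 = 0.

Take the total order P < Q < R < S < T < U < V on the vertex set. Then K (dimension 2) consists of the simplices:

  0-simplices (7): P, Q, R, S, T, U, V
  1-simplices (10): PR, PS, PU, QR, QS, QU, RV, ST, SU, TV
  2-simplices (2): PSU, QSU

so the chain groups are C_0 ≅ Z^7, C_1 ≅ Z^10, C_2 ≅ Z^2.

Boundary ∂_1: C_1 → C_0 maps an edge to its endpoints' difference, ∂[p,q] = q − p. For instance
  ∂QU = U − Q.
As a 7×10 matrix over Z this has rank 6, with invariant factors (1,1,1,1,1,1).

The boundary map ∂_2: C_2 → C_1 maps a triangle to the signed sum of its edges. For instance
  ∂PSU = SU − PU + PS,
  ∂QSU = SU − QU + QS.
This gives a 10×2 integer matrix of rank 2; reducing to Smith normal form yields diagonal entries (1,1).

From H_k ≅ ker(∂_k) / im(∂_{k+1}) we obtain:

  H_2: rank ker ∂_2 − rank ∂_3 = (2 − 2) − 0 = 0, and there is no ∂_3, so H_2 ≅ 0.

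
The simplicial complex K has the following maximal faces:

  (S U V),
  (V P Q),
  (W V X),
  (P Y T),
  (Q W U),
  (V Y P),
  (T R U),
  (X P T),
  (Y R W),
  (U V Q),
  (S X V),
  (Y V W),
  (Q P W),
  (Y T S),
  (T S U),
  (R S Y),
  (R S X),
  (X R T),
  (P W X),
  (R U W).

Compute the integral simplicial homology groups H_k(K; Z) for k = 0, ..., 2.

Take the total order P < Q < R < S < T < U < V < W < X < Y on the vertex set. Then K (dimension 2) consists of the simplices:

  0-simplices (10): P, Q, R, S, T, U, V, W, X, Y
  1-simplices (30): PQ, PT, PV, PW, PX, PY, QU, QV, QW, RS, RT, RU, RW, RX, RY, ST, SU, SV, SX, SY, TU, TX, TY, UV, UW, VW, VX, VY, WX, WY
  2-simplices (20): PQV, PQW, PTX, PTY, PVY, PWX, QUV, QUW, RSX, RSY, RTU, RTX, RUW, RWY, STU, STY, SUV, SVX, VWX, VWY

giving chain groups C_0 ≅ Z^10, C_1 ≅ Z^30, C_2 ≅ Z^20.

The boundary map ∂_1: C_1 → C_0 is given by ∂[p,q] = [q] − [p]. For instance
  ∂PX = X − P.
The 10×30 boundary matrix has rank 9 and Smith normal form diag(1,1,1,1,1,1,1,1,1).

The boundary map ∂_2: C_2 → C_1 sends each 2-simplex [p,q,r] to [q,r] − [p,r] + [p,q]. For instance
  ∂RSX = SX − RX + RS,
  ∂SVX = VX − SX + SV.
The 30×20 boundary matrix has rank 20 and Smith normal form diag(1,1,1,1,1,1,1,1,1,1,1,1,1,1,1,1,1,1,1,2).

Reading off H_k = ker ∂_k / im ∂_{k+1}:

  H_0: rank C_0 − rank ∂_1 = 10 − 9 = 1, and the invariant factors of ∂_1 are all 1, so H_0 ≅ Z.
  H_1: rank ker ∂_1 − rank ∂_2 = (30 − 9) − 20 = 1, and ∂_2 has invariant factor 2 > 1, so H_1 ≅ Z ⊕ Z/2Z.
  H_2: rank ker ∂_2 − rank ∂_3 = (20 − 20) − 0 = 0, and there is no ∂_3, so H_2 ≅ 0.

H_0 = Z,  H_1 = Z ⊕ Z/2Z,  H_2 = 0.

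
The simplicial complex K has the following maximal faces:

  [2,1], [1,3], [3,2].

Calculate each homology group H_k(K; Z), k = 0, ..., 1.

Take the total order 1 < 2 < 3 on the vertex set. Then K (dimension 1) consists of the simplices:

  0-simplices (3): [1], [2], [3]
  1-simplices (3): [1,2], [1,3], [2,3]

giving chain groups C_0 ≅ Z^3, C_1 ≅ Z^3.

∂_1: C_1 → C_0 maps an edge to its endpoints' difference, ∂[p,q] = q − p. For instance
  ∂[1,3] = [3] − [1].
This gives a 3×3 integer matrix of rank 2; reducing to Smith normal form yields diagonal entries (1,1).

Reading off H_k = ker ∂_k / im ∂_{k+1}:

  H_0: rank C_0 − rank ∂_1 = 3 − 2 = 1, and the invariant factors of ∂_1 are all 1, so H_0 ≅ Z.
  H_1: rank ker ∂_1 − rank ∂_2 = (3 − 2) − 0 = 1, and there is no ∂_2, so H_1 ≅ Z.

As a check, the Euler characteristic is 3 − 3 = 0, which agrees with 1 − 1 = 0.
(K is a triangulation of the circle S^1.)

H_0 ≅ Z,  H_1 ≅ Z.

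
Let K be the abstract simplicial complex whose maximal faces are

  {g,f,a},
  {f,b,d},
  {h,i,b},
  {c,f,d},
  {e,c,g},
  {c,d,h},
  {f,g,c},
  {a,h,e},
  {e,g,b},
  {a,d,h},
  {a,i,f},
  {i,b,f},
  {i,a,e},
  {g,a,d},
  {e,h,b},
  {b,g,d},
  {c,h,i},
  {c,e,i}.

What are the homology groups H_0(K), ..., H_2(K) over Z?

H_0 ≅ Z,  H_1 ≅ Z ⊕ Z/2Z,  H_2 = 0.

We work with the vertex ordering a < b < c < d < e < f < g < h < i. The simplices of K, each written with vertices in increasing order, are:

  0-simplices (9): a, b, c, d, e, f, g, h, i
  1-simplices (27): ad, ae, af, ag, ah, ai, bd, be, bf, bg, bh, bi, cd, ce, cf, cg, ch, ci, df, dg, dh, eg, eh, ei, fg, fi, hi
  2-simplices (18): adg, adh, aeh, aei, afg, afi, bdf, bdg, beg, beh, bfi, bhi, cdf, cdh, ceg, cei, cfg, chi

so the chain groups are C_0 ≅ Z^9, C_1 ≅ Z^27, C_2 ≅ Z^18.

Boundary ∂_1: C_1 → C_0 is given by ∂[p,q] = [q] − [p]. For instance
  ∂ah = h − a.
The resulting 9×27 matrix has rank 8, and its Smith normal form has invariant factors (1,1,1,1,1,1,1,1).

Boundary ∂_2: C_2 → C_1 maps a triangle to the signed sum of its edges. For instance
  ∂afg = fg − ag + af,
  ∂cfg = fg − cg + cf.
This gives a 27×18 integer matrix of rank 18; reducing to Smith normal form yields diagonal entries (1,1,1,1,1,1,1,1,1,1,1,1,1,1,1,1,1,2).

Now H_k = ker ∂_k / im ∂_{k+1}, so:

  H_0: rank C_0 − rank ∂_1 = 9 − 8 = 1, and the invariant factors of ∂_1 are all 1, so H_0 ≅ Z.
  H_1: rank ker ∂_1 − rank ∂_2 = (27 − 8) − 18 = 1, and ∂_2 has invariant factor 2 > 1, so H_1 ≅ Z ⊕ Z/2Z.
  H_2: rank ker ∂_2 − rank ∂_3 = (18 − 18) − 0 = 0, and there is no ∂_3, so H_2 ≅ 0.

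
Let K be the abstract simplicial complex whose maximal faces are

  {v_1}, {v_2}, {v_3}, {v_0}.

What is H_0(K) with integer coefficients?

H_0 = Z^4.

Take the total order v_0 < v_1 < v_2 < v_3 on the vertex set. Then K (dimension 0) consists of the simplices:

  0-simplices (4): [v_0], [v_1], [v_2], [v_3]

giving chain groups C_0 ≅ Z^4.

Reading off H_k = ker ∂_k / im ∂_{k+1}:

  H_0: rank C_0 − rank ∂_1 = 4 − 0 = 4, and there is no ∂_1, so H_0 ≅ Z^4.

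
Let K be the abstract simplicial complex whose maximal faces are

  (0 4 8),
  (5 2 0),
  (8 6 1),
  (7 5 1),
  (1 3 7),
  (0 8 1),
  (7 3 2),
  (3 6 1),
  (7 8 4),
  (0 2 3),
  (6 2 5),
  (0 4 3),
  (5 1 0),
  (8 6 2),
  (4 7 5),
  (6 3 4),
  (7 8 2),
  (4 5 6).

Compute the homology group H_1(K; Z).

H_1 = Z^2.

Order the vertices as 0 < 1 < 2 < 3 < 4 < 5 < 6 < 7 < 8. Listing each simplex with vertices in this order, K has dimension 2 with simplices:

  0-simplices (9): [0], [1], [2], [3], [4], [5], [6], [7], [8]
  1-simplices (27): (27 of them)
  2-simplices (18): [0,1,5], [0,1,8], [0,2,3], [0,2,5], [0,3,4], [0,4,8], [1,3,6], [1,3,7], [1,5,7], [1,6,8], [2,3,7], [2,5,6], [2,6,8], [2,7,8], [3,4,6], [4,5,6], [4,5,7], [4,7,8]

Hence C_0 ≅ Z^9, C_1 ≅ Z^27, C_2 ≅ Z^18.

Boundary ∂_1: C_1 → C_0 maps an edge to its endpoints' difference, ∂[p,q] = q − p. For instance
  ∂[6,8] = [8] − [6].
As a 9×27 matrix over Z this has rank 8, with invariant factors (1,1,1,1,1,1,1,1).

Boundary ∂_2: C_2 → C_1 maps a triangle to the signed sum of its edges. For instance
  ∂[1,6,8] = [6,8] − [1,8] + [1,6],
  ∂[0,3,4] = [3,4] − [0,4] + [0,3].
The resulting 27×18 matrix has rank 17, and its Smith normal form has invariant factors (1,1,1,1,1,1,1,1,1,1,1,1,1,1,1,1,1).

Reading off H_k = ker ∂_k / im ∂_{k+1}:

  H_1: rank ker ∂_1 − rank ∂_2 = (27 − 8) − 17 = 2, and the invariant factors of ∂_2 are all 1, so H_1 ≅ Z^2.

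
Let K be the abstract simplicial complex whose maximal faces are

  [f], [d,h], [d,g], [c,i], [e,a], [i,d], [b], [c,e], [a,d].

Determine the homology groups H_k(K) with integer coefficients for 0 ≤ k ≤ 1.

Fix the vertex order a < b < c < d < e < f < g < h < i and write every simplex with vertices in increasing order. Then dim K = 1 and the simplices of K are:

  0-simplices (9): a, b, c, d, e, f, g, h, i
  1-simplices (7): ad, ae, ce, ci, dg, dh, di

so the chain groups are C_0 ≅ Z^9, C_1 ≅ Z^7.

The boundary map ∂_1: C_1 → C_0 sends each edge [p,q] (with p < q) to q − p.
The 9×7 boundary matrix has rank 6 and Smith normal form diag(1,1,1,1,1,1).

Reading off H_k = ker ∂_k / im ∂_{k+1}:

  H_0: rank C_0 − rank ∂_1 = 9 − 6 = 3, and the invariant factors of ∂_1 are all 1, so H_0 = Z^3.
  H_1: rank ker ∂_1 − rank ∂_2 = (7 − 6) − 0 = 1, and there is no ∂_2, so H_1 = Z.

As a check, the Euler characteristic is 9 − 7 = 2, which agrees with 3 − 1 = 2.

H_0 = Z^3,  H_1 = Z.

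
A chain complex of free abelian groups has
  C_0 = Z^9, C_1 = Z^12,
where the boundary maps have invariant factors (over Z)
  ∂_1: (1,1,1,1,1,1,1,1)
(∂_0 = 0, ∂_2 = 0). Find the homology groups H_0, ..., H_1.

H_0 ≅ Z,  H_1 ≅ Z^4.

H_0: b_0 = 9 − 0 − 8 = 1; torsion from ∂_1 factors > 1: none. So H_0 ≅ Z.
H_1: b_1 = 12 − 8 − 0 = 4; torsion from ∂_2 factors > 1: none. So H_1 ≅ Z^4.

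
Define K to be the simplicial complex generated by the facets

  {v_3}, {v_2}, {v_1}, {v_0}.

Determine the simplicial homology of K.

H_0 ≅ Z^4.

We work with the vertex ordering v_0 < v_1 < v_2 < v_3. The simplices of K, each written with vertices in increasing order, are:

  0-simplices (4): [v_0], [v_1], [v_2], [v_3]

Hence C_0 ≅ Z^4.

Computing H_k = (kernel of ∂_k) / (image of ∂_{k+1}):

  H_0: rank C_0 − rank ∂_1 = 4 − 0 = 4, and there is no ∂_1, so H_0 = Z^4.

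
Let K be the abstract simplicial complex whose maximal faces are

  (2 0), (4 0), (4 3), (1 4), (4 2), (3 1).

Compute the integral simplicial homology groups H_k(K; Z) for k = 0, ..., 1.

H_0 = Z,  H_1 = Z^2.

Take the total order 0 < 1 < 2 < 3 < 4 on the vertex set. Then K (dimension 1) consists of the simplices:

  0-simplices (5): [0], [1], [2], [3], [4]
  1-simplices (6): [0,2], [0,4], [1,3], [1,4], [2,4], [3,4]

so the chain groups are C_0 ≅ Z^5, C_1 ≅ Z^6.

Boundary ∂_1: C_1 → C_0 maps an edge to its endpoints' difference, ∂[p,q] = q − p. For instance
  ∂[1,3] = [3] − [1].
As a 5×6 matrix over Z this has rank 4, with invariant factors (1,1,1,1).

From H_k ≅ ker(∂_k) / im(∂_{k+1}) we obtain:

  H_0: rank C_0 − rank ∂_1 = 5 − 4 = 1, and the invariant factors of ∂_1 are all 1, so H_0 ≅ Z.
  H_1: rank ker ∂_1 − rank ∂_2 = (6 − 4) − 0 = 2, and there is no ∂_2, so H_1 ≅ Z^2.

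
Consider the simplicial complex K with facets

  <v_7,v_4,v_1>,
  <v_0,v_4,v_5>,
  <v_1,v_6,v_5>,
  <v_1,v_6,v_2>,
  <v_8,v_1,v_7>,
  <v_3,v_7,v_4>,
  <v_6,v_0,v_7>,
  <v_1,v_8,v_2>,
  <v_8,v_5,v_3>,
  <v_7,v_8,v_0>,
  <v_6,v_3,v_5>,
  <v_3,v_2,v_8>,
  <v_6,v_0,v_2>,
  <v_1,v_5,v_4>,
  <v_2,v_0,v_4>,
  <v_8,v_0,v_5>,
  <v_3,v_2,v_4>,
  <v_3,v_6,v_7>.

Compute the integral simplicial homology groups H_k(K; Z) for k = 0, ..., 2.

We work with the vertex ordering v_0 < v_1 < v_2 < v_3 < v_4 < v_5 < v_6 < v_7 < v_8. The simplices of K, each written with vertices in increasing order, are:

  0-simplices (9): [v_0], [v_1], [v_2], [v_3], [v_4], [v_5], [v_6], [v_7], [v_8]
  1-simplices (27): (27 of them)
  2-simplices (18): (18 of them)

giving chain groups C_0 ≅ Z^9, C_1 ≅ Z^27, C_2 ≅ Z^18.

∂_1: C_1 → C_0 maps an edge to its endpoints' difference, ∂[p,q] = q − p. For instance
  ∂[v_1,v_7] = [v_7] − [v_1].
The 9×27 boundary matrix has rank 8 and Smith normal form diag(1,1,1,1,1,1,1,1).

Boundary ∂_2: C_2 → C_1 sends each 2-simplex [p,q,r] to [q,r] − [p,r] + [p,q]. For instance
  ∂[v_1,v_4,v_7] = [v_4,v_7] − [v_1,v_7] + [v_1,v_4],
  ∂[v_2,v_3,v_4] = [v_3,v_4] − [v_2,v_4] + [v_2,v_3].
The resulting 27×18 matrix has rank 17, and its Smith normal form has invariant factors (1,1,1,1,1,1,1,1,1,1,1,1,1,1,1,1,1).

Reading off H_k = ker ∂_k / im ∂_{k+1}:

  H_0: rank C_0 − rank ∂_1 = 9 − 8 = 1, and the invariant factors of ∂_1 are all 1, so H_0 ≅ Z.
  H_1: rank ker ∂_1 − rank ∂_2 = (27 − 8) − 17 = 2, and the invariant factors of ∂_2 are all 1, so H_1 ≅ Z^2.
  H_2: rank ker ∂_2 − rank ∂_3 = (18 − 17) − 0 = 1, and there is no ∂_3, so H_2 ≅ Z.

H_0 = Z,  H_1 = Z^2,  H_2 = Z.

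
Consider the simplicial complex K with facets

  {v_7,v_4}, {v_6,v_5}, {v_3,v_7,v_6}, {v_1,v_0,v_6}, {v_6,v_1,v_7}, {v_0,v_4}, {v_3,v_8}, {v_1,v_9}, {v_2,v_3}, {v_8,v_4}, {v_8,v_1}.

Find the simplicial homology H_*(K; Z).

H_0 ≅ Z,  H_1 ≅ Z^3,  H_2 = 0.

Order the vertices as v_0 < v_1 < v_2 < v_3 < v_4 < v_5 < v_6 < v_7 < v_8 < v_9. Listing each simplex with vertices in this order, K has dimension 2 with simplices:

  0-simplices (10): [v_0], [v_1], [v_2], [v_3], [v_4], [v_5], [v_6], [v_7], [v_8], [v_9]
  1-simplices (15): (15 of them)
  2-simplices (3): [v_0,v_1,v_6], [v_1,v_6,v_7], [v_3,v_6,v_7]

so the chain groups are C_0 ≅ Z^10, C_1 ≅ Z^15, C_2 ≅ Z^3.

∂_1: C_1 → C_0 is given by ∂[p,q] = [q] − [p]. For instance
  ∂[v_3,v_8] = [v_8] − [v_3].
As a 10×15 matrix over Z this has rank 9, with invariant factors (1,1,1,1,1,1,1,1,1).

∂_2: C_2 → C_1 sends each 2-simplex [p,q,r] to [q,r] − [p,r] + [p,q]. For instance
  ∂[v_1,v_6,v_7] = [v_6,v_7] − [v_1,v_7] + [v_1,v_6],
  ∂[v_0,v_1,v_6] = [v_1,v_6] − [v_0,v_6] + [v_0,v_1].
The 15×3 boundary matrix has rank 3 and Smith normal form diag(1,1,1).

Now H_k = ker ∂_k / im ∂_{k+1}, so:

  H_0: rank C_0 − rank ∂_1 = 10 − 9 = 1, and the invariant factors of ∂_1 are all 1, so H_0 ≅ Z.
  H_1: rank ker ∂_1 − rank ∂_2 = (15 − 9) − 3 = 3, and the invariant factors of ∂_2 are all 1, so H_1 ≅ Z^3.
  H_2: rank ker ∂_2 − rank ∂_3 = (3 − 3) − 0 = 0, and there is no ∂_3, so H_2 ≅ 0.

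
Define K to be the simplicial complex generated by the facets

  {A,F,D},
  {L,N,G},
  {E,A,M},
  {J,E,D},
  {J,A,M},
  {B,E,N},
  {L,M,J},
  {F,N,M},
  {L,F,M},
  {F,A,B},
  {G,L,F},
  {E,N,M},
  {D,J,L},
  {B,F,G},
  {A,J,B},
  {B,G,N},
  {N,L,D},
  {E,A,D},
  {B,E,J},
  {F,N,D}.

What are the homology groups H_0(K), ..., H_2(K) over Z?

H_0 ≅ Z,  H_1 ≅ Z × Z/2,  H_2 = 0.

We work with the vertex ordering A < B < D < E < F < G < J < L < M < N. The simplices of K, each written with vertices in increasing order, are:

  0-simplices (10): A, B, D, E, F, G, J, L, M, N
  1-simplices (30): AB, AD, AE, AF, AJ, AM, BE, BF, BG, BJ, BN, DE, DF, DJ, DL, DN, EJ, EM, EN, FG, FL, FM, FN, GL, GN, JL, JM, LM, LN, MN
  2-simplices (20): ABF, ABJ, ADE, ADF, AEM, AJM, BEJ, BEN, BFG, BGN, DEJ, DFN, DJL, DLN, EMN, FGL, FLM, FMN, GLN, JLM

Hence C_0 ≅ Z^10, C_1 ≅ Z^30, C_2 ≅ Z^20.

The boundary map ∂_1: C_1 → C_0 is given by ∂[p,q] = [q] − [p].
The 10×30 boundary matrix has rank 9 and Smith normal form diag(1,1,1,1,1,1,1,1,1).

∂_2: C_2 → C_1 acts by ∂[p,q,r] = [q,r] − [p,r] + [p,q]. For instance
  ∂DLN = LN − DN + DL,
  ∂FGL = GL − FL + FG.
The 30×20 boundary matrix has rank 20 and Smith normal form diag(1,1,1,1,1,1,1,1,1,1,1,1,1,1,1,1,1,1,1,2).

Now H_k = ker ∂_k / im ∂_{k+1}, so:

  H_0: rank C_0 − rank ∂_1 = 10 − 9 = 1, and the invariant factors of ∂_1 are all 1, so H_0 ≅ Z.
  H_1: rank ker ∂_1 − rank ∂_2 = (30 − 9) − 20 = 1, and ∂_2 has invariant factor 2 > 1, so H_1 ≅ Z × Z/2.
  H_2: rank ker ∂_2 − rank ∂_3 = (20 − 20) − 0 = 0, and there is no ∂_3, so H_2 ≅ 0.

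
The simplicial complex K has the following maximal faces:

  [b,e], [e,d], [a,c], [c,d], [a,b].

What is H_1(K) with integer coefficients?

H_1 = Z.

Fix the vertex order a < b < c < d < e and write every simplex with vertices in increasing order. Then dim K = 1 and the simplices of K are:

  0-simplices (5): a, b, c, d, e
  1-simplices (5): ab, ac, be, cd, de

Hence C_0 ≅ Z^5, C_1 ≅ Z^5.

The boundary map ∂_1: C_1 → C_0 maps an edge to its endpoints' difference, ∂[p,q] = q − p. For instance
  ∂ab = b − a.
As a 5×5 matrix over Z this has rank 4, with invariant factors (1,1,1,1).

From H_k ≅ ker(∂_k) / im(∂_{k+1}) we obtain:

  H_1: rank ker ∂_1 − rank ∂_2 = (5 − 4) − 0 = 1, and there is no ∂_2, so H_1 = Z.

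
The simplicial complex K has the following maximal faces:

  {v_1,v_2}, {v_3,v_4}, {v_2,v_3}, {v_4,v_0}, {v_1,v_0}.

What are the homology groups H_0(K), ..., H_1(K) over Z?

H_0 = Z,  H_1 = Z.

Fix the vertex order v_0 < v_1 < v_2 < v_3 < v_4 and write every simplex with vertices in increasing order. Then dim K = 1 and the simplices of K are:

  0-simplices (5): [v_0], [v_1], [v_2], [v_3], [v_4]
  1-simplices (5): [v_0,v_1], [v_0,v_4], [v_1,v_2], [v_2,v_3], [v_3,v_4]

Hence C_0 ≅ Z^5, C_1 ≅ Z^5.

∂_1: C_1 → C_0 sends each edge [p,q] (with p < q) to q − p. For instance
  ∂[v_2,v_3] = [v_3] − [v_2].
This gives a 5×5 integer matrix of rank 4; reducing to Smith normal form yields diagonal entries (1,1,1,1).

Now H_k = ker ∂_k / im ∂_{k+1}, so:

  H_0: rank C_0 − rank ∂_1 = 5 − 4 = 1, and the invariant factors of ∂_1 are all 1, so H_0 ≅ Z.
  H_1: rank ker ∂_1 − rank ∂_2 = (5 − 4) − 0 = 1, and there is no ∂_2, so H_1 ≅ Z.

As a check, the Euler characteristic is 5 − 5 = 0, which agrees with 1 − 1 = 0.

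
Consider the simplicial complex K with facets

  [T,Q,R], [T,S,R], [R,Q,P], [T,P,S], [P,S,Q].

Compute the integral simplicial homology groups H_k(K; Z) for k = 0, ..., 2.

H_0 ≅ Z,  H_1 ≅ Z,  H_2 = 0.

K has 5 vertices, 10 edges, 5 triangles.
rank ∂_0 = 0, rank ∂_1 = 4 ⇒ b_0 = 5 − 0 − 4 = 1; all invariant factors of ∂_1 are 1 so no torsion. So H_0 = Z.
rank ∂_1 = 4, rank ∂_2 = 5 ⇒ b_1 = 10 − 4 − 5 = 1; all invariant factors of ∂_2 are 1 so no torsion. So H_1 = Z.
rank ∂_2 = 5, rank ∂_3 = 0 ⇒ b_2 = 5 − 5 − 0 = 0. So H_2 = 0.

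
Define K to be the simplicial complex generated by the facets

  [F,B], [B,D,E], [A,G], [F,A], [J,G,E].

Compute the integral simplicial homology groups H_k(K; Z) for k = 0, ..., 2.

We work with the vertex ordering A < B < D < E < F < G < J. The simplices of K, each written with vertices in increasing order, are:

  0-simplices (7): A, B, D, E, F, G, J
  1-simplices (9): AF, AG, BD, BE, BF, DE, EG, EJ, GJ
  2-simplices (2): BDE, EGJ

giving chain groups C_0 ≅ Z^7, C_1 ≅ Z^9, C_2 ≅ Z^2.

Boundary ∂_1: C_1 → C_0 is given by ∂[p,q] = [q] − [p].
The 7×9 boundary matrix has rank 6 and Smith normal form diag(1,1,1,1,1,1).

∂_2: C_2 → C_1 maps a triangle to the signed sum of its edges. For instance
  ∂EGJ = GJ − EJ + EG,
  ∂BDE = DE − BE + BD.
The 9×2 boundary matrix has rank 2 and Smith normal form diag(1,1).

From H_k ≅ ker(∂_k) / im(∂_{k+1}) we obtain:

  H_0: rank C_0 − rank ∂_1 = 7 − 6 = 1, and the invariant factors of ∂_1 are all 1, so H_0 ≅ Z.
  H_1: rank ker ∂_1 − rank ∂_2 = (9 − 6) − 2 = 1, and the invariant factors of ∂_2 are all 1, so H_1 ≅ Z.
  H_2: rank ker ∂_2 − rank ∂_3 = (2 − 2) − 0 = 0, and there is no ∂_3, so H_2 ≅ 0.

H_0 = Z,  H_1 = Z,  H_2 = 0.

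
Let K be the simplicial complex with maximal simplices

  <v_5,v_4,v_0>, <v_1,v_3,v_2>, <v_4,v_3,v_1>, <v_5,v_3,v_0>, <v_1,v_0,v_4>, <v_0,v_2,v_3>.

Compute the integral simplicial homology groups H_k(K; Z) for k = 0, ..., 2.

H_0 = Z,  H_1 = Z,  H_2 = 0.

Take the total order v_0 < v_1 < v_2 < v_3 < v_4 < v_5 on the vertex set. Then K (dimension 2) consists of the simplices:

  0-simplices (6): [v_0], [v_1], [v_2], [v_3], [v_4], [v_5]
  1-simplices (12): [v_0,v_1], [v_0,v_2], [v_0,v_3], [v_0,v_4], [v_0,v_5], [v_1,v_2], [v_1,v_3], [v_1,v_4], [v_2,v_3], [v_3,v_4], [v_3,v_5], [v_4,v_5]
  2-simplices (6): [v_0,v_1,v_4], [v_0,v_2,v_3], [v_0,v_3,v_5], [v_0,v_4,v_5], [v_1,v_2,v_3], [v_1,v_3,v_4]

Hence C_0 ≅ Z^6, C_1 ≅ Z^12, C_2 ≅ Z^6.

Boundary ∂_1: C_1 → C_0 sends each edge [p,q] (with p < q) to q − p. For instance
  ∂[v_3,v_5] = [v_5] − [v_3].
The 6×12 boundary matrix has rank 5 and Smith normal form diag(1,1,1,1,1).

The boundary map ∂_2: C_2 → C_1 maps a triangle to the signed sum of its edges. For instance
  ∂[v_0,v_2,v_3] = [v_2,v_3] − [v_0,v_3] + [v_0,v_2],
  ∂[v_1,v_2,v_3] = [v_2,v_3] − [v_1,v_3] + [v_1,v_2].
This gives a 12×6 integer matrix of rank 6; reducing to Smith normal form yields diagonal entries (1,1,1,1,1,1).

Now H_k = ker ∂_k / im ∂_{k+1}, so:

  H_0: rank C_0 − rank ∂_1 = 6 − 5 = 1, and the invariant factors of ∂_1 are all 1, so H_0 = Z.
  H_1: rank ker ∂_1 − rank ∂_2 = (12 − 5) − 6 = 1, and the invariant factors of ∂_2 are all 1, so H_1 = Z.
  H_2: rank ker ∂_2 − rank ∂_3 = (6 − 6) − 0 = 0, and there is no ∂_3, so H_2 = 0.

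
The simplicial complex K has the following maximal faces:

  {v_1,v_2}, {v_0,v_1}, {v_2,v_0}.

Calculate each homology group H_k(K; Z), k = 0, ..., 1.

We work with the vertex ordering v_0 < v_1 < v_2. The simplices of K, each written with vertices in increasing order, are:

  0-simplices (3): [v_0], [v_1], [v_2]
  1-simplices (3): [v_0,v_1], [v_0,v_2], [v_1,v_2]

giving chain groups C_0 ≅ Z^3, C_1 ≅ Z^3.

Boundary ∂_1: C_1 → C_0 sends each edge [p,q] (with p < q) to q − p. For instance
  ∂[v_0,v_2] = [v_2] − [v_0].
The 3×3 boundary matrix has rank 2 and Smith normal form diag(1,1).

Computing H_k = (kernel of ∂_k) / (image of ∂_{k+1}):

  H_0: rank C_0 − rank ∂_1 = 3 − 2 = 1, and the invariant factors of ∂_1 are all 1, so H_0 ≅ Z.
  H_1: rank ker ∂_1 − rank ∂_2 = (3 − 2) − 0 = 1, and there is no ∂_2, so H_1 ≅ Z.

H_0 ≅ Z,  H_1 ≅ Z.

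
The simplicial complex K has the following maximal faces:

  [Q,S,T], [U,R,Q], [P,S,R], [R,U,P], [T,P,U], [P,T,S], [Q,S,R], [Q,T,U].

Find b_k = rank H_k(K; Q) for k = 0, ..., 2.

Order the vertices as P < Q < R < S < T < U. Listing each simplex with vertices in this order, K has dimension 2 with simplices:

  0-simplices (6): P, Q, R, S, T, U
  1-simplices (12): PR, PS, PT, PU, QR, QS, QT, QU, RS, RU, ST, TU
  2-simplices (8): PRS, PRU, PST, PTU, QRS, QRU, QST, QTU

so the chain groups are C_0 ≅ Z^6, C_1 ≅ Z^12, C_2 ≅ Z^8.

∂_1: C_1 → C_0 is given by ∂[p,q] = [q] − [p].
This gives a 6×12 integer matrix of rank 5; reducing to Smith normal form yields diagonal entries (1,1,1,1,1).

Boundary ∂_2: C_2 → C_1 sends each 2-simplex [p,q,r] to [q,r] − [p,r] + [p,q]. For instance
  ∂PRU = RU − PU + PR,
  ∂QRS = RS − QS + QR.
As a 12×8 matrix over Z this has rank 7, with invariant factors (1,1,1,1,1,1,1).

Reading off H_k = ker ∂_k / im ∂_{k+1}:

  H_0: rank C_0 − rank ∂_1 = 6 − 5 = 1, and the invariant factors of ∂_1 are all 1, so H_0 ≅ Z.
  H_1: rank ker ∂_1 − rank ∂_2 = (12 − 5) − 7 = 0, and the invariant factors of ∂_2 are all 1, so H_1 ≅ 0.
  H_2: rank ker ∂_2 − rank ∂_3 = (8 − 7) − 0 = 1, and there is no ∂_3, so H_2 ≅ Z.

As a check, the Euler characteristic is 6 − 12 + 8 = 2, which agrees with 1 − 0 + 1 = 2.

Hence the Betti numbers are b_0 = 1, b_1 = 0, b_2 = 1.

b_0 = 1, b_1 = 0, b_2 = 1.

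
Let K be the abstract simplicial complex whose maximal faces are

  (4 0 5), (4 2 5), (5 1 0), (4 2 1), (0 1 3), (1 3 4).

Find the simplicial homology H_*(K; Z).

Fix the vertex order 0 < 1 < 2 < 3 < 4 < 5 and write every simplex with vertices in increasing order. Then dim K = 2 and the simplices of K are:

  0-simplices (6): [0], [1], [2], [3], [4], [5]
  1-simplices (12): [0,1], [0,3], [0,4], [0,5], [1,2], [1,3], [1,4], [1,5], [2,4], [2,5], [3,4], [4,5]
  2-simplices (6): [0,1,3], [0,1,5], [0,4,5], [1,2,4], [1,3,4], [2,4,5]

giving chain groups C_0 ≅ Z^6, C_1 ≅ Z^12, C_2 ≅ Z^6.

Boundary ∂_1: C_1 → C_0 maps an edge to its endpoints' difference, ∂[p,q] = q − p. For instance
  ∂[0,1] = [1] − [0].
The 6×12 boundary matrix has rank 5 and Smith normal form diag(1,1,1,1,1).

The boundary map ∂_2: C_2 → C_1 maps a triangle to the signed sum of its edges. For instance
  ∂[1,3,4] = [3,4] − [1,4] + [1,3],
  ∂[0,4,5] = [4,5] − [0,5] + [0,4].
The 12×6 boundary matrix has rank 6 and Smith normal form diag(1,1,1,1,1,1).

Reading off H_k = ker ∂_k / im ∂_{k+1}:

  H_0: rank C_0 − rank ∂_1 = 6 − 5 = 1, and the invariant factors of ∂_1 are all 1, so H_0 = Z.
  H_1: rank ker ∂_1 − rank ∂_2 = (12 − 5) − 6 = 1, and the invariant factors of ∂_2 are all 1, so H_1 = Z.
  H_2: rank ker ∂_2 − rank ∂_3 = (6 − 6) − 0 = 0, and there is no ∂_3, so H_2 = 0.

As a check, the Euler characteristic is 6 − 12 + 6 = 0, which agrees with 1 − 1 + 0 = 0.
(K is a triangulation of the cylinder S^1 x I.)

H_0 = Z,  H_1 = Z,  H_2 = 0.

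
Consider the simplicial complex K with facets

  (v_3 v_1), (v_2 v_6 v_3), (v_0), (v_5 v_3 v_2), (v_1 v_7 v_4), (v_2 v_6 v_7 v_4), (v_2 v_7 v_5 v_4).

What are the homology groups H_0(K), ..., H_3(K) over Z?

H_0 = Z^2,  H_1 = Z,  H_2 = 0,  H_3 = 0.

Fix the vertex order v_0 < v_1 < v_2 < v_3 < v_4 < v_5 < v_6 < v_7 and write every simplex with vertices in increasing order. Then dim K = 3 and the simplices of K are:

  0-simplices (8): [v_0], [v_1], [v_2], [v_3], [v_4], [v_5], [v_6], [v_7]
  1-simplices (15): (15 of them)
  2-simplices (10): [v_1,v_4,v_7], [v_2,v_3,v_5], [v_2,v_3,v_6], [v_2,v_4,v_5], [v_2,v_4,v_6], [v_2,v_4,v_7], [v_2,v_5,v_7], [v_2,v_6,v_7], [v_4,v_5,v_7], [v_4,v_6,v_7]
  3-simplices (2): [v_2,v_4,v_5,v_7], [v_2,v_4,v_6,v_7]

so the chain groups are C_0 ≅ Z^8, C_1 ≅ Z^15, C_2 ≅ Z^10, C_3 ≅ Z^2.

∂_1: C_1 → C_0 maps an edge to its endpoints' difference, ∂[p,q] = q − p. For instance
  ∂[v_1,v_7] = [v_7] − [v_1].
As a 8×15 matrix over Z this has rank 6, with invariant factors (1,1,1,1,1,1).

The boundary map ∂_2: C_2 → C_1 maps a triangle to the signed sum of its edges. For instance
  ∂[v_2,v_4,v_5] = [v_4,v_5] − [v_2,v_5] + [v_2,v_4],
  ∂[v_2,v_3,v_6] = [v_3,v_6] − [v_2,v_6] + [v_2,v_3].
This gives a 15×10 integer matrix of rank 8; reducing to Smith normal form yields diagonal entries (1,1,1,1,1,1,1,1).

Boundary ∂_3: C_3 → C_2 sends each 3-simplex σ to the alternating sum Σ_i (−1)^i (σ with its i-th vertex removed). For instance
  ∂[v_2,v_4,v_5,v_7] = [v_4,v_5,v_7] − [v_2,v_5,v_7] + [v_2,v_4,v_7] − [v_2,v_4,v_5],
  ∂[v_2,v_4,v_6,v_7] = [v_4,v_6,v_7] − [v_2,v_6,v_7] + [v_2,v_4,v_7] − [v_2,v_4,v_6].
The 10×2 boundary matrix has rank 2 and Smith normal form diag(1,1).

Now H_k = ker ∂_k / im ∂_{k+1}, so:

  H_0: rank C_0 − rank ∂_1 = 8 − 6 = 2, and the invariant factors of ∂_1 are all 1, so H_0 = Z^2.
  H_1: rank ker ∂_1 − rank ∂_2 = (15 − 6) − 8 = 1, and the invariant factors of ∂_2 are all 1, so H_1 = Z.
  H_2: rank ker ∂_2 − rank ∂_3 = (10 − 8) − 2 = 0, and the invariant factors of ∂_3 are all 1, so H_2 = 0.
  H_3: rank ker ∂_3 − rank ∂_4 = (2 − 2) − 0 = 0, and there is no ∂_4, so H_3 = 0.

As a check, the Euler characteristic is 8 − 15 + 10 − 2 = 1, which agrees with 2 − 1 + 0 − 0 = 1.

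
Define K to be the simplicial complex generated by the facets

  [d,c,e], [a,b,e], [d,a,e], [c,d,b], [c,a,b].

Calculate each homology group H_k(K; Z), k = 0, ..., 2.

H_0 ≅ Z,  H_1 ≅ Z,  H_2 = 0.

Take the total order a < b < c < d < e on the vertex set. Then K (dimension 2) consists of the simplices:

  0-simplices (5): a, b, c, d, e
  1-simplices (10): ab, ac, ad, ae, bc, bd, be, cd, ce, de
  2-simplices (5): abc, abe, ade, bcd, cde

Hence C_0 ≅ Z^5, C_1 ≅ Z^10, C_2 ≅ Z^5.

∂_1: C_1 → C_0 maps an edge to its endpoints' difference, ∂[p,q] = q − p. For instance
  ∂de = e − d.
As a 5×10 matrix over Z this has rank 4, with invariant factors (1,1,1,1).

Boundary ∂_2: C_2 → C_1 maps a triangle to the signed sum of its edges. For instance
  ∂ade = de − ae + ad,
  ∂abe = be − ae + ab.
This gives a 10×5 integer matrix of rank 5; reducing to Smith normal form yields diagonal entries (1,1,1,1,1).

From H_k ≅ ker(∂_k) / im(∂_{k+1}) we obtain:

  H_0: rank C_0 − rank ∂_1 = 5 − 4 = 1, and the invariant factors of ∂_1 are all 1, so H_0 ≅ Z.
  H_1: rank ker ∂_1 − rank ∂_2 = (10 − 4) − 5 = 1, and the invariant factors of ∂_2 are all 1, so H_1 ≅ Z.
  H_2: rank ker ∂_2 − rank ∂_3 = (5 − 5) − 0 = 0, and there is no ∂_3, so H_2 ≅ 0.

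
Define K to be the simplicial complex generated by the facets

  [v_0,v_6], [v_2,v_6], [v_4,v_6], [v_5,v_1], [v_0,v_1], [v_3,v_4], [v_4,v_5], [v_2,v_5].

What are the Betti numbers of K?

We work with the vertex ordering v_0 < v_1 < v_2 < v_3 < v_4 < v_5 < v_6. The simplices of K, each written with vertices in increasing order, are:

  0-simplices (7): [v_0], [v_1], [v_2], [v_3], [v_4], [v_5], [v_6]
  1-simplices (8): [v_0,v_1], [v_0,v_6], [v_1,v_5], [v_2,v_5], [v_2,v_6], [v_3,v_4], [v_4,v_5], [v_4,v_6]

Hence C_0 ≅ Z^7, C_1 ≅ Z^8.

The boundary map ∂_1: C_1 → C_0 maps an edge to its endpoints' difference, ∂[p,q] = q − p.
The 7×8 boundary matrix has rank 6 and Smith normal form diag(1,1,1,1,1,1).

Reading off H_k = ker ∂_k / im ∂_{k+1}:

  H_0: rank C_0 − rank ∂_1 = 7 − 6 = 1, and the invariant factors of ∂_1 are all 1, so H_0 = Z.
  H_1: rank ker ∂_1 − rank ∂_2 = (8 − 6) − 0 = 2, and there is no ∂_2, so H_1 = Z^2.

As a check, the Euler characteristic is 7 − 8 = -1, which agrees with 1 − 2 = -1.

Hence the Betti numbers are b_0 = 1, b_1 = 2.

b_0 = 1, b_1 = 2.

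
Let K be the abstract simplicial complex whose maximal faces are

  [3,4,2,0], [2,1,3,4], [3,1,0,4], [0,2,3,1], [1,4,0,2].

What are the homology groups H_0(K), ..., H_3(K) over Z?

K has 5 vertices, 10 edges, 10 triangles, 5 3-simplices.
rank ∂_0 = 0, rank ∂_1 = 4 ⇒ b_0 = 5 − 0 − 4 = 1; all invariant factors of ∂_1 are 1 so no torsion. So H_0 = Z.
rank ∂_1 = 4, rank ∂_2 = 6 ⇒ b_1 = 10 − 4 − 6 = 0; all invariant factors of ∂_2 are 1 so no torsion. So H_1 = 0.
rank ∂_2 = 6, rank ∂_3 = 4 ⇒ b_2 = 10 − 6 − 4 = 0; all invariant factors of ∂_3 are 1 so no torsion. So H_2 = 0.
rank ∂_3 = 4, rank ∂_4 = 0 ⇒ b_3 = 5 − 4 − 0 = 1. So H_3 = Z.

H_0 = Z,  H_1 = 0,  H_2 = 0,  H_3 = Z.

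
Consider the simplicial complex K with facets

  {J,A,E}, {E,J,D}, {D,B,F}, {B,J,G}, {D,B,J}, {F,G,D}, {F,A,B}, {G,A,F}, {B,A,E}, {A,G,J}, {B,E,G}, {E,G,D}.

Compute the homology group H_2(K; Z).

K has 7 vertices, 18 edges, 12 triangles.
rank ∂_2 = 12, rank ∂_3 = 0 ⇒ b_2 = 12 − 12 − 0 = 0. So H_2 ≅ 0.

H_2 ≅ 0.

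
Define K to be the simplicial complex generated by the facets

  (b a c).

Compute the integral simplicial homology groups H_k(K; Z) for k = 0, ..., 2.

We work with the vertex ordering a < b < c. The simplices of K, each written with vertices in increasing order, are:

  0-simplices (3): a, b, c
  1-simplices (3): ab, ac, bc
  2-simplices (1): abc

giving chain groups C_0 ≅ Z^3, C_1 ≅ Z^3, C_2 ≅ Z^1.

The boundary map ∂_1: C_1 → C_0 sends each edge [p,q] (with p < q) to q − p. For instance
  ∂ab = b − a.
The resulting 3×3 matrix has rank 2, and its Smith normal form has invariant factors (1,1).

Boundary ∂_2: C_2 → C_1 sends each 2-simplex [p,q,r] to [q,r] − [p,r] + [p,q]. For instance
  ∂abc = bc − ac + ab.
As a 3×1 matrix over Z this has rank 1, with invariant factors (1).

From H_k ≅ ker(∂_k) / im(∂_{k+1}) we obtain:

  H_0: rank C_0 − rank ∂_1 = 3 − 2 = 1, and the invariant factors of ∂_1 are all 1, so H_0 ≅ Z.
  H_1: rank ker ∂_1 − rank ∂_2 = (3 − 2) − 1 = 0, and the invariant factors of ∂_2 are all 1, so H_1 ≅ 0.
  H_2: rank ker ∂_2 − rank ∂_3 = (1 − 1) − 0 = 0, and there is no ∂_3, so H_2 ≅ 0.

As a check, the Euler characteristic is 3 − 3 + 1 = 1, which agrees with 1 − 0 + 0 = 1.

H_0 = Z,  H_1 = 0,  H_2 = 0.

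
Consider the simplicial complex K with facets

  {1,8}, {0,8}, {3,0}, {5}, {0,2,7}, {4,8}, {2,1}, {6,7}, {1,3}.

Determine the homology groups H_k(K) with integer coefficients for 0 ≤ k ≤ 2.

H_0 ≅ Z^2,  H_1 ≅ Z^2,  H_2 = 0.

Order the vertices as 0 < 1 < 2 < 3 < 4 < 5 < 6 < 7 < 8. Listing each simplex with vertices in this order, K has dimension 2 with simplices:

  0-simplices (9): [0], [1], [2], [3], [4], [5], [6], [7], [8]
  1-simplices (10): [0,2], [0,3], [0,7], [0,8], [1,2], [1,3], [1,8], [2,7], [4,8], [6,7]
  2-simplices (1): [0,2,7]

so the chain groups are C_0 ≅ Z^9, C_1 ≅ Z^10, C_2 ≅ Z^1.

The boundary map ∂_1: C_1 → C_0 is given by ∂[p,q] = [q] − [p].
As a 9×10 matrix over Z this has rank 7, with invariant factors (1,1,1,1,1,1,1).

Boundary ∂_2: C_2 → C_1 maps a triangle to the signed sum of its edges. For instance
  ∂[0,2,7] = [2,7] − [0,7] + [0,2].
This gives a 10×1 integer matrix of rank 1; reducing to Smith normal form yields diagonal entries (1).

Now H_k = ker ∂_k / im ∂_{k+1}, so:

  H_0: rank C_0 − rank ∂_1 = 9 − 7 = 2, and the invariant factors of ∂_1 are all 1, so H_0 = Z^2.
  H_1: rank ker ∂_1 − rank ∂_2 = (10 − 7) − 1 = 2, and the invariant factors of ∂_2 are all 1, so H_1 = Z^2.
  H_2: rank ker ∂_2 − rank ∂_3 = (1 − 1) − 0 = 0, and there is no ∂_3, so H_2 = 0.

As a check, the Euler characteristic is 9 − 10 + 1 = 0, which agrees with 2 − 2 + 0 = 0.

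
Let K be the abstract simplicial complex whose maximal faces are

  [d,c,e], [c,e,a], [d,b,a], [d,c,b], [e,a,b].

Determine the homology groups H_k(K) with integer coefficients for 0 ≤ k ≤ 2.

Take the total order a < b < c < d < e on the vertex set. Then K (dimension 2) consists of the simplices:

  0-simplices (5): a, b, c, d, e
  1-simplices (10): ab, ac, ad, ae, bc, bd, be, cd, ce, de
  2-simplices (5): abd, abe, ace, bcd, cde

Hence C_0 ≅ Z^5, C_1 ≅ Z^10, C_2 ≅ Z^5.

∂_1: C_1 → C_0 sends each edge [p,q] (with p < q) to q − p. For instance
  ∂ab = b − a.
This gives a 5×10 integer matrix of rank 4; reducing to Smith normal form yields diagonal entries (1,1,1,1).

Boundary ∂_2: C_2 → C_1 acts by ∂[p,q,r] = [q,r] − [p,r] + [p,q]. For instance
  ∂bcd = cd − bd + bc,
  ∂ace = ce − ae + ac.
The resulting 10×5 matrix has rank 5, and its Smith normal form has invariant factors (1,1,1,1,1).

Computing H_k = (kernel of ∂_k) / (image of ∂_{k+1}):

  H_0: rank C_0 − rank ∂_1 = 5 − 4 = 1, and the invariant factors of ∂_1 are all 1, so H_0 ≅ Z.
  H_1: rank ker ∂_1 − rank ∂_2 = (10 − 4) − 5 = 1, and the invariant factors of ∂_2 are all 1, so H_1 ≅ Z.
  H_2: rank ker ∂_2 − rank ∂_3 = (5 − 5) − 0 = 0, and there is no ∂_3, so H_2 ≅ 0.

As a check, the Euler characteristic is 5 − 10 + 5 = 0, which agrees with 1 − 1 + 0 = 0.

H_0 = Z,  H_1 = Z,  H_2 = 0.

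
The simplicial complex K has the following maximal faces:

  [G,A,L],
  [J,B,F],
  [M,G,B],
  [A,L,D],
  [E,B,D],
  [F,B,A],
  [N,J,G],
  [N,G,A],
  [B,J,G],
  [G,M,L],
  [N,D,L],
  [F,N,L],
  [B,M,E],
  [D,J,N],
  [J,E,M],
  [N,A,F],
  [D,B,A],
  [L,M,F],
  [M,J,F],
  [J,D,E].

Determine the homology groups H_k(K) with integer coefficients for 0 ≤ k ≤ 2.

H_0 ≅ Z,  H_1 ≅ Z × Z/2,  H_2 = 0.

Take the total order A < B < D < E < F < G < J < L < M < N on the vertex set. Then K (dimension 2) consists of the simplices:

  0-simplices (10): A, B, D, E, F, G, J, L, M, N
  1-simplices (30): AB, AD, AF, AG, AL, AN, BD, BE, BF, BG, BJ, BM, DE, DJ, DL, DN, EJ, EM, FJ, FL, FM, FN, GJ, GL, GM, GN, JM, JN, LM, LN
  2-simplices (20): ABD, ABF, ADL, AFN, AGL, AGN, BDE, BEM, BFJ, BGJ, BGM, DEJ, DJN, DLN, EJM, FJM, FLM, FLN, GJN, GLM

so the chain groups are C_0 ≅ Z^10, C_1 ≅ Z^30, C_2 ≅ Z^20.

Boundary ∂_1: C_1 → C_0 is given by ∂[p,q] = [q] − [p].
The 10×30 boundary matrix has rank 9 and Smith normal form diag(1,1,1,1,1,1,1,1,1).

The boundary map ∂_2: C_2 → C_1 maps a triangle to the signed sum of its edges. For instance
  ∂ADL = DL − AL + AD,
  ∂BEM = EM − BM + BE.
The resulting 30×20 matrix has rank 20, and its Smith normal form has invariant factors (1,1,1,1,1,1,1,1,1,1,1,1,1,1,1,1,1,1,1,2).

Computing H_k = (kernel of ∂_k) / (image of ∂_{k+1}):

  H_0: rank C_0 − rank ∂_1 = 10 − 9 = 1, and the invariant factors of ∂_1 are all 1, so H_0 = Z.
  H_1: rank ker ∂_1 − rank ∂_2 = (30 − 9) − 20 = 1, and ∂_2 has invariant factor 2 > 1, so H_1 = Z × Z/2.
  H_2: rank ker ∂_2 − rank ∂_3 = (20 − 20) − 0 = 0, and there is no ∂_3, so H_2 = 0.

As a check, the Euler characteristic is 10 − 30 + 20 = 0, which agrees with 1 − 1 + 0 = 0.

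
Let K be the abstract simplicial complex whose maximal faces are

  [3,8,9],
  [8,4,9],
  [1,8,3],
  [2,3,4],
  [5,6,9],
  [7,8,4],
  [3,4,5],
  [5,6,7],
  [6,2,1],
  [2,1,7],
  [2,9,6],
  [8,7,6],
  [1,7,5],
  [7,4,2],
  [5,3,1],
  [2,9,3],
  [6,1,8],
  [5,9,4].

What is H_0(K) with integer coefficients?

We work with the vertex ordering 1 < 2 < 3 < 4 < 5 < 6 < 7 < 8 < 9. The simplices of K, each written with vertices in increasing order, are:

  0-simplices (9): [1], [2], [3], [4], [5], [6], [7], [8], [9]
  1-simplices (27): (27 of them)
  2-simplices (18): [1,2,6], [1,2,7], [1,3,5], [1,3,8], [1,5,7], [1,6,8], [2,3,4], [2,3,9], [2,4,7], [2,6,9], [3,4,5], [3,8,9], [4,5,9], [4,7,8], [4,8,9], [5,6,7], [5,6,9], [6,7,8]

Hence C_0 ≅ Z^9, C_1 ≅ Z^27, C_2 ≅ Z^18.

The boundary map ∂_1: C_1 → C_0 is given by ∂[p,q] = [q] − [p]. For instance
  ∂[1,5] = [5] − [1].
As a 9×27 matrix over Z this has rank 8, with invariant factors (1,1,1,1,1,1,1,1).

The boundary map ∂_2: C_2 → C_1 sends each 2-simplex [p,q,r] to [q,r] − [p,r] + [p,q]. For instance
  ∂[3,4,5] = [4,5] − [3,5] + [3,4],
  ∂[4,8,9] = [8,9] − [4,9] + [4,8].
As a 27×18 matrix over Z this has rank 18, with invariant factors (1,1,1,1,1,1,1,1,1,1,1,1,1,1,1,1,1,2).

Computing H_k = (kernel of ∂_k) / (image of ∂_{k+1}):

  H_0: rank C_0 − rank ∂_1 = 9 − 8 = 1, and the invariant factors of ∂_1 are all 1, so H_0 ≅ Z.

H_0 = Z.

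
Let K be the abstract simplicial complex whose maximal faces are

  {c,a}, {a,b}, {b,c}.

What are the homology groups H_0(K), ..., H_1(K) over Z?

H_0 ≅ Z,  H_1 ≅ Z.

We work with the vertex ordering a < b < c. The simplices of K, each written with vertices in increasing order, are:

  0-simplices (3): a, b, c
  1-simplices (3): ab, ac, bc

giving chain groups C_0 ≅ Z^3, C_1 ≅ Z^3.

The boundary map ∂_1: C_1 → C_0 sends each edge [p,q] (with p < q) to q − p. For instance
  ∂ab = b − a.
This gives a 3×3 integer matrix of rank 2; reducing to Smith normal form yields diagonal entries (1,1).

Computing H_k = (kernel of ∂_k) / (image of ∂_{k+1}):

  H_0: rank C_0 − rank ∂_1 = 3 − 2 = 1, and the invariant factors of ∂_1 are all 1, so H_0 = Z.
  H_1: rank ker ∂_1 − rank ∂_2 = (3 − 2) − 0 = 1, and there is no ∂_2, so H_1 = Z.

As a check, the Euler characteristic is 3 − 3 = 0, which agrees with 1 − 1 = 0.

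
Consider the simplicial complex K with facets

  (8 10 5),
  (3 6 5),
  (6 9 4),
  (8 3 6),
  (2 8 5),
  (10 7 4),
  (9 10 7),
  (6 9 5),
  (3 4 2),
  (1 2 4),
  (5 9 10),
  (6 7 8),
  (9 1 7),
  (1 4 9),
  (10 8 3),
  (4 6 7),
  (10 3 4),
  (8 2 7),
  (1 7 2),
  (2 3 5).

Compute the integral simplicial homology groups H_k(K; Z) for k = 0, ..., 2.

H_0 ≅ Z,  H_1 ≅ Z ⊕ Z/2,  H_2 = 0.

We work with the vertex ordering 1 < 2 < 3 < 4 < 5 < 6 < 7 < 8 < 9 < 10. The simplices of K, each written with vertices in increasing order, are:

  0-simplices (10): [1], [2], [3], [4], [5], [6], [7], [8], [9], [10]
  1-simplices (30): (30 of them)
  2-simplices (20): (20 of them)

giving chain groups C_0 ≅ Z^10, C_1 ≅ Z^30, C_2 ≅ Z^20.

∂_1: C_1 → C_0 sends each edge [p,q] (with p < q) to q − p.
The resulting 10×30 matrix has rank 9, and its Smith normal form has invariant factors (1,1,1,1,1,1,1,1,1).

Boundary ∂_2: C_2 → C_1 sends each 2-simplex [p,q,r] to [q,r] − [p,r] + [p,q]. For instance
  ∂[2,5,8] = [5,8] − [2,8] + [2,5],
  ∂[1,2,4] = [2,4] − [1,4] + [1,2].
This gives a 30×20 integer matrix of rank 20; reducing to Smith normal form yields diagonal entries (1,1,1,1,1,1,1,1,1,1,1,1,1,1,1,1,1,1,1,2).

Reading off H_k = ker ∂_k / im ∂_{k+1}:

  H_0: rank C_0 − rank ∂_1 = 10 − 9 = 1, and the invariant factors of ∂_1 are all 1, so H_0 ≅ Z.
  H_1: rank ker ∂_1 − rank ∂_2 = (30 − 9) − 20 = 1, and ∂_2 has invariant factor 2 > 1, so H_1 ≅ Z ⊕ Z/2.
  H_2: rank ker ∂_2 − rank ∂_3 = (20 − 20) − 0 = 0, and there is no ∂_3, so H_2 ≅ 0.

(K is a triangulation of the Klein bottle.)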